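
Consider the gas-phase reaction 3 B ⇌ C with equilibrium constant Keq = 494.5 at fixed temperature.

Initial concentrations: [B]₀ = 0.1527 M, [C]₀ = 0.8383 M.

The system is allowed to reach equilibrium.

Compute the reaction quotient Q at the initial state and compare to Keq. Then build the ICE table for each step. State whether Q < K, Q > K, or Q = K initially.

Q₀ = 235.4 vs Keq = 494.5 ⇒ Q<K, forward
Step 1:
                    B           C
  Initial      0.1527      0.8383
  Change     -0.03294     0.01098
  Equil        0.1198      0.8493
  solve Keq expr → x = 0.01098; check Q = 494.5

Q₀ = 235.4; Q < K (proceeds forward)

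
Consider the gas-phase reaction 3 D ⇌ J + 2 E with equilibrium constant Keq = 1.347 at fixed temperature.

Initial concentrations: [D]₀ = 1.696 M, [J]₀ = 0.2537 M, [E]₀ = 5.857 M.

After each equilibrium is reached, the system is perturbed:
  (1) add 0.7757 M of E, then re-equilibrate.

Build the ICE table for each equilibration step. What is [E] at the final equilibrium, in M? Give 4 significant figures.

Q₀ = 1.784 vs Keq = 1.347 ⇒ Q>K, reverse
Step 1:
                   D          J          E
  I            1.696     0.2537      5.857
  C          0.08394   -0.02798   -0.05596
  E             1.78     0.2257      5.801
  solve Keq expr → x = -0.02798; check Q = 1.347
Then add 0.7757 M of E.
Step 2:
                   D          J          E
  I             1.78     0.2257      6.577
  C          0.07343   -0.02448   -0.04895
  E            1.853     0.2012      6.528
  solve Keq expr → x = -0.02448; check Q = 1.347

[E]_eq = 6.528 M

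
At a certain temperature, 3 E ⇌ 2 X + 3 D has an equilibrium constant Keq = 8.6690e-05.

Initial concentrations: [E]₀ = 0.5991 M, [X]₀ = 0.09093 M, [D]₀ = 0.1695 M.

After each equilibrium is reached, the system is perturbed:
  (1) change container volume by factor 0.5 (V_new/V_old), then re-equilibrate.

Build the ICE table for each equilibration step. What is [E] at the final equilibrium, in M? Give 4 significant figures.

Q₀ = 1.8725e-04 vs Keq = 8.6690e-05 ⇒ Q>K, reverse
Step 1:
                  E         X         D
  I          0.5991   0.09093    0.1695
  C         0.01947  -0.01298  -0.01947
  E          0.6186   0.07795      0.15
  solve Keq expr → x = -0.006491; check Q = 8.6690e-05
Then change container volume by factor 0.5 (V_new/V_old).
Step 2:
                  E         X         D
  I           1.237    0.1559    0.3001
  C         0.05931  -0.03954  -0.05931
  E           1.296    0.1164    0.2407
  solve Keq expr → x = -0.01977; check Q = 8.6690e-05

[E]_eq = 1.296 M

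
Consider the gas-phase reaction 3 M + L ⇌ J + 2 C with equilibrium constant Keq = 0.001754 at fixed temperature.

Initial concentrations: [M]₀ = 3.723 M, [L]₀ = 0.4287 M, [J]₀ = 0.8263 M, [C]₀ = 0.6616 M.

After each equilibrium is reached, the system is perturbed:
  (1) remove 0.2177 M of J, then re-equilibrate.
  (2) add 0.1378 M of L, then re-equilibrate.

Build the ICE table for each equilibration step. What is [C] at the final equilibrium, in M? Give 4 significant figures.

[C]_eq = 0.414 M

Q₀ = 0.01635 vs Keq = 0.001754 ⇒ Q>K, reverse
Step 1:
                    M           L           J           C
  init          3.723      0.4287      0.8263      0.6616
  Δ            0.4825      0.1608     -0.1608     -0.3216
  eq            4.205      0.5895      0.6655        0.34
  solve Keq expr → x = -0.1608; check Q = 0.001754
Then remove 0.2177 M of J.
Step 2:
                    M           L           J           C
  init          4.205      0.5895      0.4478        0.34
  Δ          -0.06953    -0.02318     0.02318     0.04635
  eq            4.136      0.5663       0.471      0.3863
  solve Keq expr → x = 0.02318; check Q = 0.001754
Then add 0.1378 M of L.
Step 3:
                    M           L           J           C
  init          4.136      0.7041       0.471      0.3863
  Δ          -0.04158    -0.01386     0.01386     0.02772
  eq            4.094      0.6903      0.4848       0.414
  solve Keq expr → x = 0.01386; check Q = 0.001754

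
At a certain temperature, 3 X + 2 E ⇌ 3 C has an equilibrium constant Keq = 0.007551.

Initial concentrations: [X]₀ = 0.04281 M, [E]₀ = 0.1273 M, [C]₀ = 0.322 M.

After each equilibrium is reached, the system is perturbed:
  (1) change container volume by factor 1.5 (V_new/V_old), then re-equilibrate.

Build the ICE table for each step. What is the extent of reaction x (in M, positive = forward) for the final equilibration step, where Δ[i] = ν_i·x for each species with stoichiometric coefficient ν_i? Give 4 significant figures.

Q₀ = 2.6259e+04 vs Keq = 0.007551 ⇒ Q>K, reverse
Step 1:
                   X          E          C
  Initial    0.04281     0.1273      0.322
  Change      0.2912     0.1942    -0.2912
  Equil       0.3341     0.3215    0.03075
  solve Keq expr → x = -0.09708; check Q = 0.007551
Then change container volume by factor 1.5 (V_new/V_old).
Step 2:
                   X          E          C
  Initial     0.2227     0.2143     0.0205
  Change    0.004402   0.002934  -0.004402
  Equil       0.2271     0.2172     0.0161
  solve Keq expr → x = -0.001467; check Q = 0.007551

x = -0.001467 M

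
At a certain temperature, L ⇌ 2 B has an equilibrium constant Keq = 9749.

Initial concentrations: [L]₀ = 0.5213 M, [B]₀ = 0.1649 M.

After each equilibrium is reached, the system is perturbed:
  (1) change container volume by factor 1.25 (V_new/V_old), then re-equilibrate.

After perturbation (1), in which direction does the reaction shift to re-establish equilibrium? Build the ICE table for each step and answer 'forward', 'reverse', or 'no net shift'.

Q₀ = 0.05216 vs Keq = 9749 ⇒ Q<K, forward
Step 1:
                  L         B
  init       0.5213    0.1649
  Δ         -0.5212     1.042
  eq      1.4949e-04     1.207
  solve Keq expr → x = 0.5212; check Q = 9749
Then change container volume by factor 1.25 (V_new/V_old).
Step 2:
                  L         B
  init    1.1959e-04    0.9658
  Δ       -2.3908e-05 4.7816e-05
  eq      9.5680e-05    0.9658
  solve Keq expr → x = 2.3908e-05; check Q = 9749

Direction: forward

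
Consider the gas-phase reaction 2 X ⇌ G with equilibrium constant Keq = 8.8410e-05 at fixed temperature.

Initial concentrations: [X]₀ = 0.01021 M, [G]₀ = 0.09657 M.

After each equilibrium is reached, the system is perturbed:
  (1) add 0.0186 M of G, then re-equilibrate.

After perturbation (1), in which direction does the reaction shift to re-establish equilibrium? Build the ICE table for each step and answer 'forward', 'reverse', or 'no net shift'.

Direction: reverse

Q₀ = 926.4 vs Keq = 8.8410e-05 ⇒ Q>K, reverse
Step 1:
                    X           G
  init        0.01021     0.09657
  Δ            0.1931    -0.09657
  eq           0.2033  3.6556e-06
  solve Keq expr → x = -0.09657; check Q = 8.8410e-05
Then add 0.0186 M of G.
Step 2:
                    X           G
  init         0.2033      0.0186
  Δ            0.0372     -0.0186
  eq           0.2405  5.1153e-06
  solve Keq expr → x = -0.0186; check Q = 8.8410e-05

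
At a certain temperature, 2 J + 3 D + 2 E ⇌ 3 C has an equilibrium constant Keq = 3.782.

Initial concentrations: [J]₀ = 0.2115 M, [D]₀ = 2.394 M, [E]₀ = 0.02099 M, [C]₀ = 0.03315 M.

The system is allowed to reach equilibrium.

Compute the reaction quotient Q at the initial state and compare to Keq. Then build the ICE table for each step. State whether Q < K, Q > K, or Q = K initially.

Q₀ = 0.1347; Q < K (proceeds forward)

Q₀ = 0.1347 vs Keq = 3.782 ⇒ Q<K, forward
Step 1:
                   J          D          E          C
  init        0.2115      2.394    0.02099    0.03315
  Δ          -0.0126    -0.0189    -0.0126     0.0189
  eq          0.1989      2.375   0.008388    0.05205
  solve Keq expr → x = 0.006301; check Q = 3.782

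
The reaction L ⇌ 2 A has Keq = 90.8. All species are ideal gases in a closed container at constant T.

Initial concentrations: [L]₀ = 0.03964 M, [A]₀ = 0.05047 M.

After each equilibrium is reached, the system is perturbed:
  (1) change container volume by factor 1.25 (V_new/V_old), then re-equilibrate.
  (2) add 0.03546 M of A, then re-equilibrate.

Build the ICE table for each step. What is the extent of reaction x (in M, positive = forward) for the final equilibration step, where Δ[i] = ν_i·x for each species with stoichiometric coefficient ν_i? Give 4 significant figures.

x = -9.4161e-05 M

Q₀ = 0.06426 vs Keq = 90.8 ⇒ Q<K, forward
Step 1:
                   L          A
  I          0.03964    0.05047
  C         -0.03946    0.07891
  E       1.8436e-04     0.1294
  solve Keq expr → x = 0.03946; check Q = 90.8
Then change container volume by factor 1.25 (V_new/V_old).
Step 2:
                   L          A
  I       1.4748e-04     0.1035
  C       -2.9363e-05 5.8726e-05
  E       1.1812e-04     0.1036
  solve Keq expr → x = 2.9363e-05; check Q = 90.8
Then add 0.03546 M of A.
Step 3:
                   L          A
  I       1.1812e-04      0.139
  C       9.4161e-05 -1.8832e-04
  E       2.1228e-04     0.1388
  solve Keq expr → x = -9.4161e-05; check Q = 90.8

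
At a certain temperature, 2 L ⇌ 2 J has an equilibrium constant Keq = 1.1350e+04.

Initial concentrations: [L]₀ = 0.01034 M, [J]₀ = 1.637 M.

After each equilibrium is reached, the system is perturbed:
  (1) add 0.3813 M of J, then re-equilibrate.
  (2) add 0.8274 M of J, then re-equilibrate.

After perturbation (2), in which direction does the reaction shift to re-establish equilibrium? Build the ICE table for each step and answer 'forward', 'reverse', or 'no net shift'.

Direction: reverse

Q₀ = 2.5064e+04 vs Keq = 1.1350e+04 ⇒ Q>K, reverse
Step 1:
                    L           J
  Initial     0.01034       1.637
  Change     0.004979   -0.004979
  Equil       0.01532       1.632
  solve Keq expr → x = -0.002489; check Q = 1.1350e+04
Then add 0.3813 M of J.
Step 2:
                    L           J
  Initial     0.01532       2.013
  Change     0.003546   -0.003546
  Equil       0.01886        2.01
  solve Keq expr → x = -0.001773; check Q = 1.1350e+04
Then add 0.8274 M of J.
Step 3:
                    L           J
  Initial     0.01886       2.837
  Change     0.007694   -0.007694
  Equil       0.02656       2.829
  solve Keq expr → x = -0.003847; check Q = 1.1350e+04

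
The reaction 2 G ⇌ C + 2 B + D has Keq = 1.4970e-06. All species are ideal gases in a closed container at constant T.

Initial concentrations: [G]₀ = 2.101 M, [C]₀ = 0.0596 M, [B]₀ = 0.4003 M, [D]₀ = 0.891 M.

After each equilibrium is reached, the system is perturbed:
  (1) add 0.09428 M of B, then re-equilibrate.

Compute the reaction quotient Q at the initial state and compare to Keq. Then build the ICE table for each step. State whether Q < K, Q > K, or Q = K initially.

Q₀ = 0.001928; Q > K (proceeds reverse)

Q₀ = 0.001928 vs Keq = 1.4970e-06 ⇒ Q>K, reverse
Step 1:
                   G          C          B          D
  I            2.101     0.0596     0.4003      0.891
  C            0.119   -0.05949     -0.119   -0.05949
  E             2.22 1.1211e-04     0.2813     0.8315
  solve Keq expr → x = -0.05949; check Q = 1.4970e-06
Then add 0.09428 M of B.
Step 2:
                   G          C          B          D
  I             2.22 1.1211e-04     0.3756     0.8315
  C       9.8349e-05 -4.9174e-05 -9.8349e-05 -4.9174e-05
  E             2.22 6.2933e-05     0.3755     0.8315
  solve Keq expr → x = -4.9174e-05; check Q = 1.4970e-06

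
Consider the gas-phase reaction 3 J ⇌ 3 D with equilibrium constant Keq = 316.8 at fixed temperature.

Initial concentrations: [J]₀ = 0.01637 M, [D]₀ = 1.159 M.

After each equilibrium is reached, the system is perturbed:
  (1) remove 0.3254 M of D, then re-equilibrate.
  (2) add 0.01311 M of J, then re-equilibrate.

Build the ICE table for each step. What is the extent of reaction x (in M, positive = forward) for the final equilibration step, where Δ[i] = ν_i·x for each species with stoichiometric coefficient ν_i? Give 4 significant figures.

x = 0.003811 M

Q₀ = 3.5490e+05 vs Keq = 316.8 ⇒ Q>K, reverse
Step 1:
                   J          D
  init       0.01637      1.159
  Δ            0.134     -0.134
  eq          0.1504      1.025
  solve Keq expr → x = -0.04466; check Q = 316.8
Then remove 0.3254 M of D.
Step 2:
                   J          D
  init        0.1504     0.6996
  Δ         -0.04163    0.04163
  eq          0.1087     0.7412
  solve Keq expr → x = 0.01388; check Q = 316.8
Then add 0.01311 M of J.
Step 3:
                   J          D
  init        0.1218     0.7412
  Δ         -0.01143    0.01143
  eq          0.1104     0.7527
  solve Keq expr → x = 0.003811; check Q = 316.8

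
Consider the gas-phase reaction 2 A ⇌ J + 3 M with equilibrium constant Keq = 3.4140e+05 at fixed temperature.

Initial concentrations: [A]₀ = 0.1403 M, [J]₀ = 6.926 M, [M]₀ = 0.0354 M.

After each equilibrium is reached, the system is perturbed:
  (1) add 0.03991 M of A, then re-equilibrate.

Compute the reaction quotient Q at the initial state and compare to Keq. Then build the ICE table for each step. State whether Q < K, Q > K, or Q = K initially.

Q₀ = 0.01561; Q < K (proceeds forward)

Q₀ = 0.01561 vs Keq = 3.4140e+05 ⇒ Q<K, forward
Step 1:
                  A         J         M
  Initial    0.1403     6.926    0.0354
  Change    -0.1398   0.06988    0.2096
  Equil   5.4905e-04     6.996     0.245
  solve Keq expr → x = 0.06988; check Q = 3.4140e+05
Then add 0.03991 M of A.
Step 2:
                  A         J         M
  Initial   0.04046     6.996     0.245
  Change    -0.0397   0.01985   0.05955
  Equil   7.6197e-04     7.016    0.3046
  solve Keq expr → x = 0.01985; check Q = 3.4140e+05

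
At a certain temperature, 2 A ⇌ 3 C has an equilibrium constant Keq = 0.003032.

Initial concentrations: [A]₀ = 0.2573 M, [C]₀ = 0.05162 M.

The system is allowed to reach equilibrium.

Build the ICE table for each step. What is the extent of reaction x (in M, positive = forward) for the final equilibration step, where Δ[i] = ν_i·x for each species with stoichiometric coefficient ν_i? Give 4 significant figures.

Q₀ = 0.002078 vs Keq = 0.003032 ⇒ Q<K, forward
Step 1:
                   A          C
  I           0.2573    0.05162
  C        -0.004195   0.006293
  E           0.2531    0.05791
  solve Keq expr → x = 0.002098; check Q = 0.003032

x = 0.002098 M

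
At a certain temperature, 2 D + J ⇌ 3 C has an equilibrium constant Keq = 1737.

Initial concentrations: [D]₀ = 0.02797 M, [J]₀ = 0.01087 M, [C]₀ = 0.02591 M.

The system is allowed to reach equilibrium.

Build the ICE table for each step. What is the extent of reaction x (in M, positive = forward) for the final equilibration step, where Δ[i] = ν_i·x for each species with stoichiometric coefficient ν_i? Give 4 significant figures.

x = 0.009625 M

Q₀ = 2.045 vs Keq = 1737 ⇒ Q<K, forward
Step 1:
                    D           J           C
  Initial     0.02797     0.01087     0.02591
  Change     -0.01925   -0.009625     0.02888
  Equil       0.00872    0.001245     0.05479
  solve Keq expr → x = 0.009625; check Q = 1737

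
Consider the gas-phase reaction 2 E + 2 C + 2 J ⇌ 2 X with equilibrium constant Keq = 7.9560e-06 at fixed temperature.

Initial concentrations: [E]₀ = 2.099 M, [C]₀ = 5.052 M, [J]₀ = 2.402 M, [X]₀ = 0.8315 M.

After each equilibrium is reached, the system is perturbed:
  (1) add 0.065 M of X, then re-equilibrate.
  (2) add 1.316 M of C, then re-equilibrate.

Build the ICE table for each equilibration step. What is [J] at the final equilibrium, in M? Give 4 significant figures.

Q₀ = 0.001066 vs Keq = 7.9560e-06 ⇒ Q>K, reverse
Step 1:
                  E         C         J         X
  I           2.099     5.052     2.402    0.8315
  C          0.6916    0.6916    0.6916   -0.6916
  E           2.791     5.744     3.094    0.1399
  solve Keq expr → x = -0.3458; check Q = 7.9560e-06
Then add 0.065 M of X.
Step 2:
                  E         C         J         X
  I           2.791     5.744     3.094    0.2049
  C         0.05795   0.05795   0.05795  -0.05795
  E           2.849     5.802     3.152    0.1469
  solve Keq expr → x = -0.02898; check Q = 7.9560e-06
Then add 1.316 M of C.
Step 3:
                  E         C         J         X
  I           2.849     7.118     3.152    0.1469
  C        -0.02911  -0.02911  -0.02911   0.02911
  E           2.819     7.088     3.122     0.176
  solve Keq expr → x = 0.01456; check Q = 7.9560e-06

[J]_eq = 3.122 M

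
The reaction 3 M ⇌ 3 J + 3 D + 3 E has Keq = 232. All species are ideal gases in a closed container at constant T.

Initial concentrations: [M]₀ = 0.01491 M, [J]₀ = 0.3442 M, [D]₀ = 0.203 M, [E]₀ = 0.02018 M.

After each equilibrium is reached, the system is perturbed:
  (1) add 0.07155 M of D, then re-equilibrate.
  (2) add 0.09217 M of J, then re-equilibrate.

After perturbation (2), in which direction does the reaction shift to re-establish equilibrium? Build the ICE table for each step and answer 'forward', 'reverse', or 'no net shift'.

Q₀ = 8.4577e-04 vs Keq = 232 ⇒ Q<K, forward
Step 1:
                  M         J         D         E
  Initial   0.01491    0.3442     0.203   0.02018
  Change   -0.01447   0.01447   0.01447   0.01447
  Equil   4.3985e-04    0.3587    0.2175   0.03465
  solve Keq expr → x = 0.004823; check Q = 232
Then add 0.07155 M of D.
Step 2:
                  M         J         D         E
  Initial 4.3985e-04    0.3587     0.289   0.03465
  Change  1.4181e-04 -1.4181e-04 -1.4181e-04 -1.4181e-04
  Equil   5.8166e-04    0.3585    0.2889   0.03451
  solve Keq expr → x = -4.7269e-05; check Q = 232
Then add 0.09217 M of J.
Step 3:
                  M         J         D         E
  Initial 5.8166e-04    0.4507    0.2889   0.03451
  Change  1.4584e-04 -1.4584e-04 -1.4584e-04 -1.4584e-04
  Equil   7.2749e-04    0.4506    0.2887   0.03436
  solve Keq expr → x = -4.8613e-05; check Q = 232

Direction: reverse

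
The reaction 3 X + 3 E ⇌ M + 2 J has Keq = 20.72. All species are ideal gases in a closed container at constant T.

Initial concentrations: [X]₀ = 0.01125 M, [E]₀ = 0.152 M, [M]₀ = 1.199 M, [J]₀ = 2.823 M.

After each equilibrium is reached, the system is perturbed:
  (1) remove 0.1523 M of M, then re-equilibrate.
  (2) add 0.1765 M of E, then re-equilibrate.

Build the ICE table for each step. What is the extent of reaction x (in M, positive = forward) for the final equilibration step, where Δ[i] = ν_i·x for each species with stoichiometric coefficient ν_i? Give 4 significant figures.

x = 0.02238 M

Q₀ = 1.9110e+09 vs Keq = 20.72 ⇒ Q>K, reverse
Step 1:
                    X           E           M           J
  Initial     0.01125       0.152       1.199       2.823
  Change       0.7176      0.7176     -0.2392     -0.4784
  Equil        0.7289      0.8696      0.9598       2.345
  solve Keq expr → x = -0.2392; check Q = 20.72
Then remove 0.1523 M of M.
Step 2:
                    X           E           M           J
  Initial      0.7289      0.8696      0.8075       2.345
  Change     -0.01999    -0.01999    0.006665     0.01333
  Equil        0.7089      0.8496      0.8142       2.358
  solve Keq expr → x = 0.006665; check Q = 20.72
Then add 0.1765 M of E.
Step 3:
                    X           E           M           J
  Initial      0.7089       1.026      0.8142       2.358
  Change     -0.06714    -0.06714     0.02238     0.04476
  Equil        0.6417       0.959      0.8365       2.403
  solve Keq expr → x = 0.02238; check Q = 20.72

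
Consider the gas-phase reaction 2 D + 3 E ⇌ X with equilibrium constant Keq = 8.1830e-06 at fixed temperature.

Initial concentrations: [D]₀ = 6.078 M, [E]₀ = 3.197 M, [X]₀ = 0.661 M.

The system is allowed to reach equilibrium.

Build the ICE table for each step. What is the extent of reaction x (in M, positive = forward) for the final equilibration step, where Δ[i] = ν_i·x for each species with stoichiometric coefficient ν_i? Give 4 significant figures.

x = -0.6061 M

Q₀ = 5.4759e-04 vs Keq = 8.1830e-06 ⇒ Q>K, reverse
Step 1:
                   D          E          X
  Initial      6.078      3.197      0.661
  Change       1.212      1.818    -0.6061
  Equil         7.29      5.015    0.05487
  solve Keq expr → x = -0.6061; check Q = 8.1830e-06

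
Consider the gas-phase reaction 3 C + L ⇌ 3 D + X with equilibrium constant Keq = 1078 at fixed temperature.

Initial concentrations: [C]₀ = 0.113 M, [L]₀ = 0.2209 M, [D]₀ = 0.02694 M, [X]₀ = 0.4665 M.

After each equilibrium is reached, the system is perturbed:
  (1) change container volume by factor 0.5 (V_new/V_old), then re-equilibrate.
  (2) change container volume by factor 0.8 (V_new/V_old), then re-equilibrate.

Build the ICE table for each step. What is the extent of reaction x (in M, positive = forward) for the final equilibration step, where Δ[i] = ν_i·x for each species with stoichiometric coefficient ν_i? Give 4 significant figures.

x = 0 M

Q₀ = 0.02862 vs Keq = 1078 ⇒ Q<K, forward
Step 1:
                    C           L           D           X
  init          0.113      0.2209     0.02694      0.4665
  Δ          -0.09638    -0.03213     0.09638     0.03213
  eq          0.01662      0.1888      0.1233      0.4986
  solve Keq expr → x = 0.03213; check Q = 1078
Then change container volume by factor 0.5 (V_new/V_old).
Step 2:
                    C           L           D           X
  init        0.03325      0.3775      0.2466      0.9973
  Δ                 0           0           0           0
  eq          0.03325      0.3775      0.2466      0.9973
  solve Keq expr → x = 0; check Q = 1078
Then change container volume by factor 0.8 (V_new/V_old).
Step 3:
                    C           L           D           X
  init        0.04156      0.4719      0.3083       1.247
  Δ                 0           0           0           0
  eq          0.04156      0.4719      0.3083       1.247
  solve Keq expr → x = 0; check Q = 1078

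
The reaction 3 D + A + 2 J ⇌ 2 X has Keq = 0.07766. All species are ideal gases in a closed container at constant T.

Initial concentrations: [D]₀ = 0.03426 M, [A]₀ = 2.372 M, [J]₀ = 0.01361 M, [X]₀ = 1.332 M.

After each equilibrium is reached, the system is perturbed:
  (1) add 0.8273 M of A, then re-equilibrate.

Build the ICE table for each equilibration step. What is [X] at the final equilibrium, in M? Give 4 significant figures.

[X]_eq = 0.5526 M

Q₀ = 1.0042e+08 vs Keq = 0.07766 ⇒ Q>K, reverse
Step 1:
                   D          A          J          X
  Initial    0.03426      2.372    0.01361      1.332
  Change       1.208     0.4027     0.8055    -0.8055
  Equil        1.242      2.775     0.8191     0.5265
  solve Keq expr → x = -0.4027; check Q = 0.07766
Then add 0.8273 M of A.
Step 2:
                   D          A          J          X
  Initial      1.242      3.602     0.8191     0.5265
  Change    -0.03911   -0.01304   -0.02607    0.02607
  Equil        1.203      3.589      0.793     0.5526
  solve Keq expr → x = 0.01304; check Q = 0.07766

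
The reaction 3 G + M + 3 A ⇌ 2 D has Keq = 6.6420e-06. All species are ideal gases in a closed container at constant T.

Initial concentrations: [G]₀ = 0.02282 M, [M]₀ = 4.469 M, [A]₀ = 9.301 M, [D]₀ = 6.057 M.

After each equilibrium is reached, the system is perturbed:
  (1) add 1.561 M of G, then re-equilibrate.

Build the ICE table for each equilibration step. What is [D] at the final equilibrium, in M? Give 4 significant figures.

[D]_eq = 3.564 M

Q₀ = 858.6 vs Keq = 6.6420e-06 ⇒ Q>K, reverse
Step 1:
                  G         M         A         D
  Initial   0.02282     4.469     9.301     6.057
  Change      4.477     1.492     4.477    -2.985
  Equil         4.5     5.961     13.78     3.072
  solve Keq expr → x = -1.492; check Q = 6.6420e-06
Then add 1.561 M of G.
Step 2:
                  G         M         A         D
  Initial     6.061     5.961     13.78     3.072
  Change    -0.7376   -0.2459   -0.7376    0.4917
  Equil       5.323     5.716     13.04     3.564
  solve Keq expr → x = 0.2459; check Q = 6.6420e-06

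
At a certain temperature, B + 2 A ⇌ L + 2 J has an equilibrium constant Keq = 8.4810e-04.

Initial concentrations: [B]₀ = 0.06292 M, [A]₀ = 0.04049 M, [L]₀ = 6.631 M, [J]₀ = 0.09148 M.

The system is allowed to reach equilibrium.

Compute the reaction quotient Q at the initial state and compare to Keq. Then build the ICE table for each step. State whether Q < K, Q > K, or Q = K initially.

Q₀ = 538; Q > K (proceeds reverse)

Q₀ = 538 vs Keq = 8.4810e-04 ⇒ Q>K, reverse
Step 1:
                    B           A           L           J
  I           0.06292     0.04049       6.631     0.09148
  C           0.04549     0.09099    -0.04549    -0.09099
  E            0.1084      0.1315       6.586  4.9128e-04
  solve Keq expr → x = -0.04549; check Q = 8.4810e-04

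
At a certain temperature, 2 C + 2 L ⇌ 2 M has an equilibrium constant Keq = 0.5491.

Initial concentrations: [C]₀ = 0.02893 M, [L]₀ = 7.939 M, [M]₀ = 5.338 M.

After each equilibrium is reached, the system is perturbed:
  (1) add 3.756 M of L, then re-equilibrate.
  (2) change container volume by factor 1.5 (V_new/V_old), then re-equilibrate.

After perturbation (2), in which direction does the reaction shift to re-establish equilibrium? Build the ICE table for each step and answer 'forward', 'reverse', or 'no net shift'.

Q₀ = 540.2 vs Keq = 0.5491 ⇒ Q>K, reverse
Step 1:
                  C         L         M
  I         0.02893     7.939     5.338
  C          0.6964    0.6964   -0.6964
  E          0.7254     8.635     4.642
  solve Keq expr → x = -0.3482; check Q = 0.5491
Then add 3.756 M of L.
Step 2:
                  C         L         M
  I          0.7254     12.39     4.642
  C         -0.1908   -0.1908    0.1908
  E          0.5345      12.2     4.832
  solve Keq expr → x = 0.09542; check Q = 0.5491
Then change container volume by factor 1.5 (V_new/V_old).
Step 3:
                  C         L         M
  I          0.3563     8.134     3.222
  C          0.1451    0.1451   -0.1451
  E          0.5015     8.279     3.076
  solve Keq expr → x = -0.07257; check Q = 0.5491

Direction: reverse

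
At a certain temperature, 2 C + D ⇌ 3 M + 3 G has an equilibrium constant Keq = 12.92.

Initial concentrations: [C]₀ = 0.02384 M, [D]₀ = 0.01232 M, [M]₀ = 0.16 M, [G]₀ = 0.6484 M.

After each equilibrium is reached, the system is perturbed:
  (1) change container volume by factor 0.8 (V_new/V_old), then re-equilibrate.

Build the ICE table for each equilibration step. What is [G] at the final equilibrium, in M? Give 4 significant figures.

Q₀ = 159.5 vs Keq = 12.92 ⇒ Q>K, reverse
Step 1:
                    C           D           M           G
  init        0.02384     0.01232        0.16      0.6484
  Δ           0.01941    0.009707    -0.02912    -0.02912
  eq          0.04325     0.02203      0.1309      0.6193
  solve Keq expr → x = -0.009707; check Q = 12.92
Then change container volume by factor 0.8 (V_new/V_old).
Step 2:
                    C           D           M           G
  init        0.05407     0.02753      0.1636      0.7741
  Δ           0.00779    0.003895    -0.01168    -0.01168
  eq          0.06186     0.03143      0.1519      0.7624
  solve Keq expr → x = -0.003895; check Q = 12.92

[G]_eq = 0.7624 M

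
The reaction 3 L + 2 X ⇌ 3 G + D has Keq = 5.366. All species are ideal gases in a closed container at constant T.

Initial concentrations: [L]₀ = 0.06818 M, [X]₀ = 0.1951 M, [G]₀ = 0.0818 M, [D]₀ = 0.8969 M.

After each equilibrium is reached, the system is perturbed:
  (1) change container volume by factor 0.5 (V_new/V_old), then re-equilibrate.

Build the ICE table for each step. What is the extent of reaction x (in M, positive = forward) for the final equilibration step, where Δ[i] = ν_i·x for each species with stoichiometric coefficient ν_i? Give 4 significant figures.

x = 0.005186 M

Q₀ = 40.69 vs Keq = 5.366 ⇒ Q>K, reverse
Step 1:
                  L         X         G         D
  Initial   0.06818    0.1951    0.0818    0.8969
  Change    0.02304   0.01536  -0.02304  -0.00768
  Equil     0.09122    0.2105   0.05876    0.8892
  solve Keq expr → x = -0.00768; check Q = 5.366
Then change container volume by factor 0.5 (V_new/V_old).
Step 2:
                  L         X         G         D
  Initial    0.1824    0.4209    0.1175     1.778
  Change   -0.01556  -0.01037   0.01556  0.005186
  Equil      0.1669    0.4105    0.1331     1.784
  solve Keq expr → x = 0.005186; check Q = 5.366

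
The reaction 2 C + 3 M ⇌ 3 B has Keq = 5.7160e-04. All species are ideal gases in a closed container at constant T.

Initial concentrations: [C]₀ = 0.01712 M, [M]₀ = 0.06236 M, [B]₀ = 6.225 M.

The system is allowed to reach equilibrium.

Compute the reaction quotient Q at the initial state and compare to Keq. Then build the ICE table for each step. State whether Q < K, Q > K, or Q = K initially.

Q₀ = 3.3938e+09 vs Keq = 5.7160e-04 ⇒ Q>K, reverse
Step 1:
                   C          M          B
  I          0.01712    0.06236      6.225
  C            3.477      5.216     -5.216
  E            3.495      5.279      1.009
  solve Keq expr → x = -1.739; check Q = 5.7160e-04

Q₀ = 3.3938e+09; Q > K (proceeds reverse)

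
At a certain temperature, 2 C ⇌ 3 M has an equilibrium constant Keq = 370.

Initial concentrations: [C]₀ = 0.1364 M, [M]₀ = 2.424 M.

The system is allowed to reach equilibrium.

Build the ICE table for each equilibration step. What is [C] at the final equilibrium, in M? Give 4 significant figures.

[C]_eq = 0.187 M

Q₀ = 765.5 vs Keq = 370 ⇒ Q>K, reverse
Step 1:
                   C          M
  init        0.1364      2.424
  Δ          0.05065   -0.07597
  eq           0.187      2.348
  solve Keq expr → x = -0.02532; check Q = 370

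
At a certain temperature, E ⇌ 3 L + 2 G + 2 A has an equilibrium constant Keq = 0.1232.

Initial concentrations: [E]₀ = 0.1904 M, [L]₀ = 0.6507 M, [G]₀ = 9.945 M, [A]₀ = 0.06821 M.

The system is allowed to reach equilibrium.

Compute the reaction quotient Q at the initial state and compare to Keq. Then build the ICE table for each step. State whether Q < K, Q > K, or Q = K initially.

Q₀ = 0.6659 vs Keq = 0.1232 ⇒ Q>K, reverse
Step 1:
                  E         L         G         A
  init       0.1904    0.6507     9.945   0.06821
  Δ         0.01678  -0.05034  -0.03356  -0.03356
  eq         0.2072    0.6004     9.911   0.03465
  solve Keq expr → x = -0.01678; check Q = 0.1232

Q₀ = 0.6659; Q > K (proceeds reverse)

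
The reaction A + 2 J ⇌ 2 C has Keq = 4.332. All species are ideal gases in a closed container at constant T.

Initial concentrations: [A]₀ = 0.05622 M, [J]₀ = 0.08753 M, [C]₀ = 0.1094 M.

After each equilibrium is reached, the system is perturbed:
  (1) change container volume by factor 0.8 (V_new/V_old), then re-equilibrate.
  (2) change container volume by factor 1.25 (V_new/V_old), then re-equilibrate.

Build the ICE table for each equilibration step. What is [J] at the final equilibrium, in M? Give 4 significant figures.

[J]_eq = 0.1254 M

Q₀ = 27.79 vs Keq = 4.332 ⇒ Q>K, reverse
Step 1:
                   A          J          C
  init       0.05622    0.08753     0.1094
  Δ          0.01893    0.03786   -0.03786
  eq         0.07515     0.1254    0.07154
  solve Keq expr → x = -0.01893; check Q = 4.332
Then change container volume by factor 0.8 (V_new/V_old).
Step 2:
                   A          J          C
  init       0.09394     0.1567    0.08943
  Δ        -0.002783  -0.005566   0.005566
  eq         0.09115     0.1512    0.09499
  solve Keq expr → x = 0.002783; check Q = 4.332
Then change container volume by factor 1.25 (V_new/V_old).
Step 3:
                   A          J          C
  init       0.07292     0.1209    0.07599
  Δ         0.002226   0.004453  -0.004453
  eq         0.07515     0.1254    0.07154
  solve Keq expr → x = -0.002226; check Q = 4.332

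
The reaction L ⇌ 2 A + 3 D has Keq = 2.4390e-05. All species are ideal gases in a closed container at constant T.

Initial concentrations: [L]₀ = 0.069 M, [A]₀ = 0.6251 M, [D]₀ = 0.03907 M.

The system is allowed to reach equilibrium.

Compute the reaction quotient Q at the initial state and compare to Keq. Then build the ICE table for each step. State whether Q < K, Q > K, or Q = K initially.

Q₀ = 3.3774e-04 vs Keq = 2.4390e-05 ⇒ Q>K, reverse
Step 1:
                    L           A           D
  init          0.069      0.6251     0.03907
  Δ          0.007325    -0.01465    -0.02198
  eq          0.07633      0.6104     0.01709
  solve Keq expr → x = -0.007325; check Q = 2.4390e-05

Q₀ = 3.3774e-04; Q > K (proceeds reverse)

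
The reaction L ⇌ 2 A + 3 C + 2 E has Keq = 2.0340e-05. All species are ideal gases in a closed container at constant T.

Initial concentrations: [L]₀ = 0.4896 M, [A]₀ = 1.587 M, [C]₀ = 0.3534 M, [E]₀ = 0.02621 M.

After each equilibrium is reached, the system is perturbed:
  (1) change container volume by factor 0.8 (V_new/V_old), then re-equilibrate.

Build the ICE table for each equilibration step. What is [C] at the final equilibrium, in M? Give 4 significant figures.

[C]_eq = 0.4033 M

Q₀ = 1.5597e-04 vs Keq = 2.0340e-05 ⇒ Q>K, reverse
Step 1:
                    L           A           C           E
  init         0.4896       1.587      0.3534     0.02621
  Δ          0.007769    -0.01554    -0.02331    -0.01554
  eq           0.4974       1.571      0.3301     0.01067
  solve Keq expr → x = -0.007769; check Q = 2.0340e-05
Then change container volume by factor 0.8 (V_new/V_old).
Step 2:
                    L           A           C           E
  init         0.6217       1.964      0.4126     0.01334
  Δ          0.003116   -0.006231   -0.009347   -0.006231
  eq           0.6248       1.958      0.4033    0.007109
  solve Keq expr → x = -0.003116; check Q = 2.0340e-05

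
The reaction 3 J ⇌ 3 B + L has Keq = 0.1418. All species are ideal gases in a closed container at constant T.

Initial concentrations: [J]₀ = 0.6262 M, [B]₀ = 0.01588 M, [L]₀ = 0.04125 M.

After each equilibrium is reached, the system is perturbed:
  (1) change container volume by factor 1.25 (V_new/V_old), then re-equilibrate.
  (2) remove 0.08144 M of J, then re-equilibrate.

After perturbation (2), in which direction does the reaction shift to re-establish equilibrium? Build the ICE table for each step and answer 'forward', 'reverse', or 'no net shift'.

Direction: reverse

Q₀ = 6.7272e-07 vs Keq = 0.1418 ⇒ Q<K, forward
Step 1:
                  J         B         L
  I          0.6262   0.01588   0.04125
  C         -0.3048    0.3048    0.1016
  E          0.3214    0.3206    0.1428
  solve Keq expr → x = 0.1016; check Q = 0.1418
Then change container volume by factor 1.25 (V_new/V_old).
Step 2:
                  J         B         L
  I          0.2571    0.2565    0.1143
  C         -0.0085    0.0085  0.002833
  E          0.2486     0.265    0.1171
  solve Keq expr → x = 0.002833; check Q = 0.1418
Then remove 0.08144 M of J.
Step 3:
                  J         B         L
  I          0.1672     0.265    0.1171
  C         0.03791  -0.03791  -0.01264
  E          0.2051    0.2271    0.1045
  solve Keq expr → x = -0.01264; check Q = 0.1418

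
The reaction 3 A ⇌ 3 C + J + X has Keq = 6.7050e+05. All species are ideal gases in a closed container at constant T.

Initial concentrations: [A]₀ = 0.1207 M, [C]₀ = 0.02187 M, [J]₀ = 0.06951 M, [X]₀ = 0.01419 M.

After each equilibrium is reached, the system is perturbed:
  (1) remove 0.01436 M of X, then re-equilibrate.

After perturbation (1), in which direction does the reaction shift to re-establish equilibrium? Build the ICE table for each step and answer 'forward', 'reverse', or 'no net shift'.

Q₀ = 5.8675e-06 vs Keq = 6.7050e+05 ⇒ Q<K, forward
Step 1:
                   A          C          J          X
  I           0.1207    0.02187    0.06951    0.01419
  C          -0.1204     0.1204    0.04014    0.04014
  E       2.9466e-04     0.1423     0.1096    0.05433
  solve Keq expr → x = 0.04014; check Q = 6.7050e+05
Then remove 0.01436 M of X.
Step 2:
                   A          C          J          X
  I       2.9466e-04     0.1423     0.1096    0.03997
  C       -2.8578e-05 2.8578e-05 9.5261e-06 9.5261e-06
  E       2.6609e-04     0.1423     0.1097    0.03997
  solve Keq expr → x = 9.5261e-06; check Q = 6.7050e+05

Direction: forward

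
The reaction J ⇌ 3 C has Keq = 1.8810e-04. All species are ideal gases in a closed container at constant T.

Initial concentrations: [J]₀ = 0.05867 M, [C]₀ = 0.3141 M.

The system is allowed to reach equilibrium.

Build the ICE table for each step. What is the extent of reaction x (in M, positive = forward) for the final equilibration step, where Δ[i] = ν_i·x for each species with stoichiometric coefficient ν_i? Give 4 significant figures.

x = -0.09448 M

Q₀ = 0.5282 vs Keq = 1.8810e-04 ⇒ Q>K, reverse
Step 1:
                  J         C
  I         0.05867    0.3141
  C         0.09448   -0.2834
  E          0.1532   0.03066
  solve Keq expr → x = -0.09448; check Q = 1.8810e-04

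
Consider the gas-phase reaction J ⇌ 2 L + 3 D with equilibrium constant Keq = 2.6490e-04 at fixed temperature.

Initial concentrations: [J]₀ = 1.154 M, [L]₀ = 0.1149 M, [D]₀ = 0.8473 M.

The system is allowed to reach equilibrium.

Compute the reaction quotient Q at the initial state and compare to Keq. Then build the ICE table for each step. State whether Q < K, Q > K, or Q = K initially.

Q₀ = 0.006959 vs Keq = 2.6490e-04 ⇒ Q>K, reverse
Step 1:
                   J          L          D
  Initial      1.154     0.1149     0.8473
  Change     0.04284   -0.08568    -0.1285
  Equil        1.197    0.02922     0.7188
  solve Keq expr → x = -0.04284; check Q = 2.6490e-04

Q₀ = 0.006959; Q > K (proceeds reverse)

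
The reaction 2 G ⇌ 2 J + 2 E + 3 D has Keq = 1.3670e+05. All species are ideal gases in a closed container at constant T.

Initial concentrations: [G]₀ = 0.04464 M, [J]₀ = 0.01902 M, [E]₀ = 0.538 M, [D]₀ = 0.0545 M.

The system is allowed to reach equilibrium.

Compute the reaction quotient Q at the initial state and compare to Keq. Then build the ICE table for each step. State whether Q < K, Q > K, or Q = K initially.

Q₀ = 8.5060e-06; Q < K (proceeds forward)

Q₀ = 8.5060e-06 vs Keq = 1.3670e+05 ⇒ Q<K, forward
Step 1:
                    G           J           E           D
  I           0.04464     0.01902       0.538      0.0545
  C          -0.04464     0.04464     0.04464     0.06695
  E        4.2459e-06     0.06366      0.5826      0.1215
  solve Keq expr → x = 0.02232; check Q = 1.3670e+05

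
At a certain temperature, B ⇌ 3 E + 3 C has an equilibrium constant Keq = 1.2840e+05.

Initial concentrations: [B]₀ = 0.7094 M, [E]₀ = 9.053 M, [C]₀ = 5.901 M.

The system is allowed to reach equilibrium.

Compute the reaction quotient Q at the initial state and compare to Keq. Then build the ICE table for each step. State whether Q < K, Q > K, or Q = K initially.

Q₀ = 2.1491e+05 vs Keq = 1.2840e+05 ⇒ Q>K, reverse
Step 1:
                    B           E           C
  init         0.7094       9.053       5.901
  Δ            0.1325     -0.3974     -0.3974
  eq           0.8419       8.656       5.504
  solve Keq expr → x = -0.1325; check Q = 1.2840e+05

Q₀ = 2.1491e+05; Q > K (proceeds reverse)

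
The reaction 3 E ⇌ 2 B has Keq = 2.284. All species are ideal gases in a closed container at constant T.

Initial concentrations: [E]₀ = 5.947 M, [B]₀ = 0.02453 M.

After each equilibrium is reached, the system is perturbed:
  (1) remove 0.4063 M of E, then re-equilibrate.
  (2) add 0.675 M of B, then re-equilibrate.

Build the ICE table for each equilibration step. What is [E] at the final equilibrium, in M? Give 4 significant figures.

Q₀ = 2.8609e-06 vs Keq = 2.284 ⇒ Q<K, forward
Step 1:
                  E         B
  I           5.947   0.02453
  C          -4.386     2.924
  E           1.561     2.948
  solve Keq expr → x = 1.462; check Q = 2.284
Then remove 0.4063 M of E.
Step 2:
                  E         B
  I           1.155     2.948
  C          0.3281   -0.2187
  E           1.483      2.73
  solve Keq expr → x = -0.1094; check Q = 2.284
Then add 0.675 M of B.
Step 3:
                  E         B
  I           1.483     3.405
  C           0.192    -0.128
  E           1.675     3.277
  solve Keq expr → x = -0.06401; check Q = 2.284

[E]_eq = 1.675 M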